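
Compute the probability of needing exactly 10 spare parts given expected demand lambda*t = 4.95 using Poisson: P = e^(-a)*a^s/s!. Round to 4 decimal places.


a = 4.95, s = 10
e^(-a) = e^(-4.95) = 0.0071
a^s = 4.95^10 = 8831856.2013
s! = 3628800
P = 0.0071 * 8831856.2013 / 3628800
P = 0.0172

0.0172


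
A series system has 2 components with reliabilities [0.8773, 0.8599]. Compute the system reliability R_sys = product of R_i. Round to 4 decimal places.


Components: [0.8773, 0.8599]
After component 1 (R=0.8773): product = 0.8773
After component 2 (R=0.8599): product = 0.7544
R_sys = 0.7544

0.7544


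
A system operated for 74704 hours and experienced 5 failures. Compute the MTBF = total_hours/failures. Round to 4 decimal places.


total_hours = 74704
failures = 5
MTBF = 74704 / 5
MTBF = 14940.8

14940.8


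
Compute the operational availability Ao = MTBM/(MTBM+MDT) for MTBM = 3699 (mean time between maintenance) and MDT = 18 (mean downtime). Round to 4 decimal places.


MTBM = 3699
MDT = 18
MTBM + MDT = 3717
Ao = 3699 / 3717
Ao = 0.9952

0.9952


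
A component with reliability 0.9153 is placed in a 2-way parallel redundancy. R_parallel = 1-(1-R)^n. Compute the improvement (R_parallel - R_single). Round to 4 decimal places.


R_single = 0.9153, n = 2
1 - R_single = 0.0847
(1 - R_single)^n = 0.0847^2 = 0.0072
R_parallel = 1 - 0.0072 = 0.9928
Improvement = 0.9928 - 0.9153
Improvement = 0.0775

0.0775


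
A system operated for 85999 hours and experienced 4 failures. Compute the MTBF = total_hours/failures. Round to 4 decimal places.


total_hours = 85999
failures = 4
MTBF = 85999 / 4
MTBF = 21499.75

21499.75


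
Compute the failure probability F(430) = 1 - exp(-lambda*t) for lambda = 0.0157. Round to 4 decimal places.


lambda = 0.0157, t = 430
lambda * t = 6.751
exp(-6.751) = 0.0012
F(t) = 1 - 0.0012
F(t) = 0.9988

0.9988


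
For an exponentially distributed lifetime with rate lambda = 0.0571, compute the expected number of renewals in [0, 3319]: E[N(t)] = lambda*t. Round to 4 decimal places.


lambda = 0.0571
t = 3319
E[N(t)] = lambda * t
E[N(t)] = 0.0571 * 3319
E[N(t)] = 189.5149

189.5149


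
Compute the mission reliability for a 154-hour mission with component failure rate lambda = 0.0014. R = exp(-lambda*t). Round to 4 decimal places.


lambda = 0.0014
mission_time = 154
lambda * t = 0.0014 * 154 = 0.2156
R = exp(-0.2156)
R = 0.8061

0.8061


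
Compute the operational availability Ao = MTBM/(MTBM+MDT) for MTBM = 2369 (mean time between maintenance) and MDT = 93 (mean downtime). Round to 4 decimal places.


MTBM = 2369
MDT = 93
MTBM + MDT = 2462
Ao = 2369 / 2462
Ao = 0.9622

0.9622


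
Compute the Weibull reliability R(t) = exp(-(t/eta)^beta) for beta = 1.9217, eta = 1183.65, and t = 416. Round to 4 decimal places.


beta = 1.9217, eta = 1183.65, t = 416
t/eta = 416 / 1183.65 = 0.3515
(t/eta)^beta = 0.3515^1.9217 = 0.1341
R(t) = exp(-0.1341)
R(t) = 0.8745

0.8745


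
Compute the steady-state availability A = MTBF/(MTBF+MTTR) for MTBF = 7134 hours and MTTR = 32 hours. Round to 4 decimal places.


MTBF = 7134
MTTR = 32
MTBF + MTTR = 7166
A = 7134 / 7166
A = 0.9955

0.9955


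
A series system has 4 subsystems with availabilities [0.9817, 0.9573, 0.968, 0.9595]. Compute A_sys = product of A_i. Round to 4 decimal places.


Subsystems: [0.9817, 0.9573, 0.968, 0.9595]
After subsystem 1 (A=0.9817): product = 0.9817
After subsystem 2 (A=0.9573): product = 0.9398
After subsystem 3 (A=0.968): product = 0.9097
After subsystem 4 (A=0.9595): product = 0.8729
A_sys = 0.8729

0.8729


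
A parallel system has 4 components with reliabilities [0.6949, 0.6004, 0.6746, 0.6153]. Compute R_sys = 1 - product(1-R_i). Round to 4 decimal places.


Components: [0.6949, 0.6004, 0.6746, 0.6153]
(1 - 0.6949) = 0.3051, running product = 0.3051
(1 - 0.6004) = 0.3996, running product = 0.1219
(1 - 0.6746) = 0.3254, running product = 0.0397
(1 - 0.6153) = 0.3847, running product = 0.0153
Product of (1-R_i) = 0.0153
R_sys = 1 - 0.0153 = 0.9847

0.9847


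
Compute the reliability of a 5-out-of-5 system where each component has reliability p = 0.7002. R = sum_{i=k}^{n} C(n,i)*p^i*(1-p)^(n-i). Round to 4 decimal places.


k = 5, n = 5, p = 0.7002
i=5: C(5,5)=1 * 0.7002^5 * 0.2998^0 = 0.1683
R = sum of terms = 0.1683

0.1683


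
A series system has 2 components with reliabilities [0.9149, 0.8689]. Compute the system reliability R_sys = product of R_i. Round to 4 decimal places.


Components: [0.9149, 0.8689]
After component 1 (R=0.9149): product = 0.9149
After component 2 (R=0.8689): product = 0.795
R_sys = 0.795

0.795


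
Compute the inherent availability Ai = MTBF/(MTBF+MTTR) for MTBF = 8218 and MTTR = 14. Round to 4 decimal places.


MTBF = 8218
MTTR = 14
MTBF + MTTR = 8232
Ai = 8218 / 8232
Ai = 0.9983

0.9983


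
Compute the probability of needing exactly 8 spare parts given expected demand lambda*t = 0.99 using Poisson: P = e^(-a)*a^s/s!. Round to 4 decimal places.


a = 0.99, s = 8
e^(-a) = e^(-0.99) = 0.3716
a^s = 0.99^8 = 0.9227
s! = 40320
P = 0.3716 * 0.9227 / 40320
P = 0.0

0.0


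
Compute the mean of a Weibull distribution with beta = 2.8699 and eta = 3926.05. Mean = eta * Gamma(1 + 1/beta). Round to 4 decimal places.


beta = 2.8699, eta = 3926.05
1/beta = 0.3484
1 + 1/beta = 1.3484
Gamma(1.3484) = 0.8913
Mean = 3926.05 * 0.8913
Mean = 3499.3299

3499.3299


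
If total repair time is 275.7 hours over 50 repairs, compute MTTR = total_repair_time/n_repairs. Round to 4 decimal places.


total_repair_time = 275.7
n_repairs = 50
MTTR = 275.7 / 50
MTTR = 5.514

5.514


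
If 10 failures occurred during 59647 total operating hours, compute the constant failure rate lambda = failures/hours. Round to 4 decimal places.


failures = 10
total_hours = 59647
lambda = 10 / 59647
lambda = 0.0002

0.0002


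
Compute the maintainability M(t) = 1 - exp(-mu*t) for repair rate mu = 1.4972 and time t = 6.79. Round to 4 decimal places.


mu = 1.4972, t = 6.79
mu * t = 1.4972 * 6.79 = 10.166
exp(-10.166) = 0.0
M(t) = 1 - 0.0
M(t) = 1.0

1.0


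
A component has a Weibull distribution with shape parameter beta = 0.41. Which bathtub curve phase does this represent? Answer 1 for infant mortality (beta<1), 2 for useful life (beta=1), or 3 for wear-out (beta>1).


beta = 0.41
Compare beta to 1:
beta < 1 => infant mortality (phase 1)
beta = 1 => useful life (phase 2)
beta > 1 => wear-out (phase 3)
Since beta = 0.41, this is infant mortality (decreasing failure rate)
Phase = 1

1


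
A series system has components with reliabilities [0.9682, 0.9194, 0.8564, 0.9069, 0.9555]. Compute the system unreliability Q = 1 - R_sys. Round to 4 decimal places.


Components: [0.9682, 0.9194, 0.8564, 0.9069, 0.9555]
After component 1: product = 0.9682
After component 2: product = 0.8902
After component 3: product = 0.7623
After component 4: product = 0.6914
After component 5: product = 0.6606
R_sys = 0.6606
Q = 1 - 0.6606 = 0.3394

0.3394


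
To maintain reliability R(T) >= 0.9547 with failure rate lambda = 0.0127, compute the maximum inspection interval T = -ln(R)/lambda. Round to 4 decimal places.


R_target = 0.9547
lambda = 0.0127
-ln(0.9547) = 0.0464
T = 0.0464 / 0.0127
T = 3.6502

3.6502


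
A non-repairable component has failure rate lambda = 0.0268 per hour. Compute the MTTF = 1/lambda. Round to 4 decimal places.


lambda = 0.0268
MTTF = 1 / 0.0268
MTTF = 37.3134

37.3134


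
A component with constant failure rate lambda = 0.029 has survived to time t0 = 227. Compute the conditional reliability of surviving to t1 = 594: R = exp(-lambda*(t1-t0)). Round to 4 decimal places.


lambda = 0.029
t0 = 227, t1 = 594
t1 - t0 = 367
lambda * (t1-t0) = 0.029 * 367 = 10.643
R = exp(-10.643)
R = 0.0

0.0


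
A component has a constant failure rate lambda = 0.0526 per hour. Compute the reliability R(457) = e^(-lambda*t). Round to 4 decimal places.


lambda = 0.0526
t = 457
lambda * t = 24.0382
R(t) = e^(-24.0382)
R(t) = 0.0

0.0


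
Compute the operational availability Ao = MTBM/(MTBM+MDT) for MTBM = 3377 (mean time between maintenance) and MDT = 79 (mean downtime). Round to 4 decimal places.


MTBM = 3377
MDT = 79
MTBM + MDT = 3456
Ao = 3377 / 3456
Ao = 0.9771

0.9771


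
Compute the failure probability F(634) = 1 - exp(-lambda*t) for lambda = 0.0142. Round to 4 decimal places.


lambda = 0.0142, t = 634
lambda * t = 9.0028
exp(-9.0028) = 0.0001
F(t) = 1 - 0.0001
F(t) = 0.9999

0.9999


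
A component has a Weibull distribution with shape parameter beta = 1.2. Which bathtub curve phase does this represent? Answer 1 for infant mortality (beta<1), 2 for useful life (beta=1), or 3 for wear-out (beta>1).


beta = 1.2
Compare beta to 1:
beta < 1 => infant mortality (phase 1)
beta = 1 => useful life (phase 2)
beta > 1 => wear-out (phase 3)
Since beta = 1.2, this is wear-out (increasing failure rate)
Phase = 3

3


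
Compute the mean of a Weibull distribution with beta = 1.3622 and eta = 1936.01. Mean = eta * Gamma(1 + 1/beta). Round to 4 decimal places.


beta = 1.3622, eta = 1936.01
1/beta = 0.7341
1 + 1/beta = 1.7341
Gamma(1.7341) = 0.9155
Mean = 1936.01 * 0.9155
Mean = 1772.5013

1772.5013


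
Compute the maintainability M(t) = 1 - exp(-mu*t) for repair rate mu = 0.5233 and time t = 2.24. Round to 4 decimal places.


mu = 0.5233, t = 2.24
mu * t = 0.5233 * 2.24 = 1.1722
exp(-1.1722) = 0.3097
M(t) = 1 - 0.3097
M(t) = 0.6903

0.6903


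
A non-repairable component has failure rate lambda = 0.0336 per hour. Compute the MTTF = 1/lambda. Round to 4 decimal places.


lambda = 0.0336
MTTF = 1 / 0.0336
MTTF = 29.7619

29.7619


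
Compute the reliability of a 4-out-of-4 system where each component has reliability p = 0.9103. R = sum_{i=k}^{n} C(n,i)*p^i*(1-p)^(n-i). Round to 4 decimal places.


k = 4, n = 4, p = 0.9103
i=4: C(4,4)=1 * 0.9103^4 * 0.0897^0 = 0.6867
R = sum of terms = 0.6867

0.6867


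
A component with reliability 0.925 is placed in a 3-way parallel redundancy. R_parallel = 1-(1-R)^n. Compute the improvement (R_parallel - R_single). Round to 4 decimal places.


R_single = 0.925, n = 3
1 - R_single = 0.075
(1 - R_single)^n = 0.075^3 = 0.0004
R_parallel = 1 - 0.0004 = 0.9996
Improvement = 0.9996 - 0.925
Improvement = 0.0746

0.0746


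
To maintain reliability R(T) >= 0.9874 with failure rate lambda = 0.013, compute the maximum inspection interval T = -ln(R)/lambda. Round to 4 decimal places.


R_target = 0.9874
lambda = 0.013
-ln(0.9874) = 0.0127
T = 0.0127 / 0.013
T = 0.9754

0.9754


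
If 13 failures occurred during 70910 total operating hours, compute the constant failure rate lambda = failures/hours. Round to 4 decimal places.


failures = 13
total_hours = 70910
lambda = 13 / 70910
lambda = 0.0002

0.0002


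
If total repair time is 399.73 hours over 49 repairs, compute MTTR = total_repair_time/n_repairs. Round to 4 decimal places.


total_repair_time = 399.73
n_repairs = 49
MTTR = 399.73 / 49
MTTR = 8.1578

8.1578


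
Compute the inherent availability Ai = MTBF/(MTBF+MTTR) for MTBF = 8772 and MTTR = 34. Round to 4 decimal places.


MTBF = 8772
MTTR = 34
MTBF + MTTR = 8806
Ai = 8772 / 8806
Ai = 0.9961

0.9961


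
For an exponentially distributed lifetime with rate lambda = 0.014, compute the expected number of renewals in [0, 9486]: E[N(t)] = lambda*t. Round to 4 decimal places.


lambda = 0.014
t = 9486
E[N(t)] = lambda * t
E[N(t)] = 0.014 * 9486
E[N(t)] = 132.804

132.804


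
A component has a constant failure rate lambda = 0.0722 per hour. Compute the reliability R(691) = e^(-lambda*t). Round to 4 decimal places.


lambda = 0.0722
t = 691
lambda * t = 49.8902
R(t) = e^(-49.8902)
R(t) = 0.0

0.0


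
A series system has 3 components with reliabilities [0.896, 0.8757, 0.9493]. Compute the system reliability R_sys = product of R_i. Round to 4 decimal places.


Components: [0.896, 0.8757, 0.9493]
After component 1 (R=0.896): product = 0.896
After component 2 (R=0.8757): product = 0.7846
After component 3 (R=0.9493): product = 0.7448
R_sys = 0.7448

0.7448


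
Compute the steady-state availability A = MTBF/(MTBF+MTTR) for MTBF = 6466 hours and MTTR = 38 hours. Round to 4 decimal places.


MTBF = 6466
MTTR = 38
MTBF + MTTR = 6504
A = 6466 / 6504
A = 0.9942

0.9942


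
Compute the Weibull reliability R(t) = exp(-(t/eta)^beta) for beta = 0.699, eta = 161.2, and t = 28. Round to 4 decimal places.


beta = 0.699, eta = 161.2, t = 28
t/eta = 28 / 161.2 = 0.1737
(t/eta)^beta = 0.1737^0.699 = 0.2942
R(t) = exp(-0.2942)
R(t) = 0.7451

0.7451


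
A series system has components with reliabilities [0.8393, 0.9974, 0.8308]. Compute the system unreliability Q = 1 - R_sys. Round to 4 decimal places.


Components: [0.8393, 0.9974, 0.8308]
After component 1: product = 0.8393
After component 2: product = 0.8371
After component 3: product = 0.6955
R_sys = 0.6955
Q = 1 - 0.6955 = 0.3045

0.3045


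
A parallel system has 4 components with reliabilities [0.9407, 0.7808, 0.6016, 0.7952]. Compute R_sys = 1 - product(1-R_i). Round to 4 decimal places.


Components: [0.9407, 0.7808, 0.6016, 0.7952]
(1 - 0.9407) = 0.0593, running product = 0.0593
(1 - 0.7808) = 0.2192, running product = 0.013
(1 - 0.6016) = 0.3984, running product = 0.0052
(1 - 0.7952) = 0.2048, running product = 0.0011
Product of (1-R_i) = 0.0011
R_sys = 1 - 0.0011 = 0.9989

0.9989


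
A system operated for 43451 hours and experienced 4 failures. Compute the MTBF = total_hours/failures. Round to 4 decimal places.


total_hours = 43451
failures = 4
MTBF = 43451 / 4
MTBF = 10862.75

10862.75


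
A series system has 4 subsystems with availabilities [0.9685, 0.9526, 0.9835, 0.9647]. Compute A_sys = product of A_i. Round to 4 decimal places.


Subsystems: [0.9685, 0.9526, 0.9835, 0.9647]
After subsystem 1 (A=0.9685): product = 0.9685
After subsystem 2 (A=0.9526): product = 0.9226
After subsystem 3 (A=0.9835): product = 0.9074
After subsystem 4 (A=0.9647): product = 0.8753
A_sys = 0.8753

0.8753


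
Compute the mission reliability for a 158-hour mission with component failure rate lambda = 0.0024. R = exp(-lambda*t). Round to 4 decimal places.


lambda = 0.0024
mission_time = 158
lambda * t = 0.0024 * 158 = 0.3792
R = exp(-0.3792)
R = 0.6844

0.6844


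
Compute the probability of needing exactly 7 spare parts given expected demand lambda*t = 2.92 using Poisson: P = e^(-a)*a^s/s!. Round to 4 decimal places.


a = 2.92, s = 7
e^(-a) = e^(-2.92) = 0.0539
a^s = 2.92^7 = 1810.0058
s! = 5040
P = 0.0539 * 1810.0058 / 5040
P = 0.0194

0.0194


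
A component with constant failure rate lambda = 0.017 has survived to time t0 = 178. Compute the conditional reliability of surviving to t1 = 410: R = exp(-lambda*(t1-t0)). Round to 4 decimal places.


lambda = 0.017
t0 = 178, t1 = 410
t1 - t0 = 232
lambda * (t1-t0) = 0.017 * 232 = 3.944
R = exp(-3.944)
R = 0.0194

0.0194


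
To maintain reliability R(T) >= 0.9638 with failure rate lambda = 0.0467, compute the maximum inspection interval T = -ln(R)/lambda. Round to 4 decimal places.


R_target = 0.9638
lambda = 0.0467
-ln(0.9638) = 0.0369
T = 0.0369 / 0.0467
T = 0.7895

0.7895


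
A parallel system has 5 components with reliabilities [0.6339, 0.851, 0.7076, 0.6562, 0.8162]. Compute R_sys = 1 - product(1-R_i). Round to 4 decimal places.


Components: [0.6339, 0.851, 0.7076, 0.6562, 0.8162]
(1 - 0.6339) = 0.3661, running product = 0.3661
(1 - 0.851) = 0.149, running product = 0.0545
(1 - 0.7076) = 0.2924, running product = 0.016
(1 - 0.6562) = 0.3438, running product = 0.0055
(1 - 0.8162) = 0.1838, running product = 0.001
Product of (1-R_i) = 0.001
R_sys = 1 - 0.001 = 0.999

0.999


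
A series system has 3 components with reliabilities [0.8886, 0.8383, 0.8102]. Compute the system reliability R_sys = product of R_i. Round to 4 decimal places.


Components: [0.8886, 0.8383, 0.8102]
After component 1 (R=0.8886): product = 0.8886
After component 2 (R=0.8383): product = 0.7449
After component 3 (R=0.8102): product = 0.6035
R_sys = 0.6035

0.6035


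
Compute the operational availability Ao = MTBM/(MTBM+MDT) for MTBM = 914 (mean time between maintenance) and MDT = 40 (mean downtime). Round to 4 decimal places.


MTBM = 914
MDT = 40
MTBM + MDT = 954
Ao = 914 / 954
Ao = 0.9581

0.9581


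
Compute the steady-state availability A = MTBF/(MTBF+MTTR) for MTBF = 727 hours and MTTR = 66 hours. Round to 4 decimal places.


MTBF = 727
MTTR = 66
MTBF + MTTR = 793
A = 727 / 793
A = 0.9168

0.9168


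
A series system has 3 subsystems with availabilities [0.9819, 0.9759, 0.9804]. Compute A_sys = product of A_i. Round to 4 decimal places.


Subsystems: [0.9819, 0.9759, 0.9804]
After subsystem 1 (A=0.9819): product = 0.9819
After subsystem 2 (A=0.9759): product = 0.9582
After subsystem 3 (A=0.9804): product = 0.9395
A_sys = 0.9395

0.9395


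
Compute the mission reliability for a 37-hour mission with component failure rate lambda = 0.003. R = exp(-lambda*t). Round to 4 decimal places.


lambda = 0.003
mission_time = 37
lambda * t = 0.003 * 37 = 0.111
R = exp(-0.111)
R = 0.8949

0.8949


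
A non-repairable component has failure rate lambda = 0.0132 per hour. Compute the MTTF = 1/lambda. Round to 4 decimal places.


lambda = 0.0132
MTTF = 1 / 0.0132
MTTF = 75.7576

75.7576


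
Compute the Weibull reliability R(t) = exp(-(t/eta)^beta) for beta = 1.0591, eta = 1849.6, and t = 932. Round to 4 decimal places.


beta = 1.0591, eta = 1849.6, t = 932
t/eta = 932 / 1849.6 = 0.5039
(t/eta)^beta = 0.5039^1.0591 = 0.4839
R(t) = exp(-0.4839)
R(t) = 0.6164

0.6164


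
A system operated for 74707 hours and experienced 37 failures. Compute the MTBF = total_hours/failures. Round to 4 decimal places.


total_hours = 74707
failures = 37
MTBF = 74707 / 37
MTBF = 2019.1081

2019.1081


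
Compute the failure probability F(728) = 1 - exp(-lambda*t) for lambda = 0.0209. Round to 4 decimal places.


lambda = 0.0209, t = 728
lambda * t = 15.2152
exp(-15.2152) = 0.0
F(t) = 1 - 0.0
F(t) = 1.0

1.0


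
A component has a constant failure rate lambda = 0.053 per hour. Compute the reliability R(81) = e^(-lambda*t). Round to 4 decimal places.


lambda = 0.053
t = 81
lambda * t = 4.293
R(t) = e^(-4.293)
R(t) = 0.0137

0.0137


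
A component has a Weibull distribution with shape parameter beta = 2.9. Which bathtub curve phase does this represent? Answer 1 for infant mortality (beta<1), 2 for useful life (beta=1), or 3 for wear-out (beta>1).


beta = 2.9
Compare beta to 1:
beta < 1 => infant mortality (phase 1)
beta = 1 => useful life (phase 2)
beta > 1 => wear-out (phase 3)
Since beta = 2.9, this is wear-out (increasing failure rate)
Phase = 3

3


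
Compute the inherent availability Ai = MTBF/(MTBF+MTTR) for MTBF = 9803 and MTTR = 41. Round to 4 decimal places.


MTBF = 9803
MTTR = 41
MTBF + MTTR = 9844
Ai = 9803 / 9844
Ai = 0.9958

0.9958


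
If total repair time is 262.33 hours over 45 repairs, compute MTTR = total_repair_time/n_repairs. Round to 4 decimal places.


total_repair_time = 262.33
n_repairs = 45
MTTR = 262.33 / 45
MTTR = 5.8296

5.8296


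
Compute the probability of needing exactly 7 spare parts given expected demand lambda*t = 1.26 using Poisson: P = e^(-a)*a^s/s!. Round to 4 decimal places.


a = 1.26, s = 7
e^(-a) = e^(-1.26) = 0.2837
a^s = 1.26^7 = 5.0419
s! = 5040
P = 0.2837 * 5.0419 / 5040
P = 0.0003

0.0003


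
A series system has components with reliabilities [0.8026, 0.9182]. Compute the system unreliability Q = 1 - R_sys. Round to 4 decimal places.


Components: [0.8026, 0.9182]
After component 1: product = 0.8026
After component 2: product = 0.7369
R_sys = 0.7369
Q = 1 - 0.7369 = 0.2631

0.2631


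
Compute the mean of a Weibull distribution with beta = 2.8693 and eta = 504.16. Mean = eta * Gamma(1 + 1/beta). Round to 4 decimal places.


beta = 2.8693, eta = 504.16
1/beta = 0.3485
1 + 1/beta = 1.3485
Gamma(1.3485) = 0.8913
Mean = 504.16 * 0.8913
Mean = 449.3594

449.3594


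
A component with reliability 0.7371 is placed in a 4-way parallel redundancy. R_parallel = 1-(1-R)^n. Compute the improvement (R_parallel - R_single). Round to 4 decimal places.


R_single = 0.7371, n = 4
1 - R_single = 0.2629
(1 - R_single)^n = 0.2629^4 = 0.0048
R_parallel = 1 - 0.0048 = 0.9952
Improvement = 0.9952 - 0.7371
Improvement = 0.2581

0.2581


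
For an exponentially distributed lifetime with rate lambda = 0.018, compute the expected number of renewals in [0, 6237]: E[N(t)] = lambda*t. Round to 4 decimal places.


lambda = 0.018
t = 6237
E[N(t)] = lambda * t
E[N(t)] = 0.018 * 6237
E[N(t)] = 112.266

112.266


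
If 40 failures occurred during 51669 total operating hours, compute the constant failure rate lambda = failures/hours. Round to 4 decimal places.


failures = 40
total_hours = 51669
lambda = 40 / 51669
lambda = 0.0008

0.0008


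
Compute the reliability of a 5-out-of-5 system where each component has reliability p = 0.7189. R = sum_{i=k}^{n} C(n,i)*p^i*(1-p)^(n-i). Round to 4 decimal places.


k = 5, n = 5, p = 0.7189
i=5: C(5,5)=1 * 0.7189^5 * 0.2811^0 = 0.192
R = sum of terms = 0.192

0.192


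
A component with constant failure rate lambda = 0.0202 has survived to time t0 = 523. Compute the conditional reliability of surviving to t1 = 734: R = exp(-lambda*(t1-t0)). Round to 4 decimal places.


lambda = 0.0202
t0 = 523, t1 = 734
t1 - t0 = 211
lambda * (t1-t0) = 0.0202 * 211 = 4.2622
R = exp(-4.2622)
R = 0.0141

0.0141


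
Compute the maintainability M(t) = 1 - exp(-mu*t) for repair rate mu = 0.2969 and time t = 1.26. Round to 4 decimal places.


mu = 0.2969, t = 1.26
mu * t = 0.2969 * 1.26 = 0.3741
exp(-0.3741) = 0.6879
M(t) = 1 - 0.6879
M(t) = 0.3121

0.3121


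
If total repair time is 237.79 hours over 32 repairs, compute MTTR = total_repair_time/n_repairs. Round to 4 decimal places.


total_repair_time = 237.79
n_repairs = 32
MTTR = 237.79 / 32
MTTR = 7.4309

7.4309


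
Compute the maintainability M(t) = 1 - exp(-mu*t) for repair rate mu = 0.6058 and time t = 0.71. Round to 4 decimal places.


mu = 0.6058, t = 0.71
mu * t = 0.6058 * 0.71 = 0.4301
exp(-0.4301) = 0.6504
M(t) = 1 - 0.6504
M(t) = 0.3496

0.3496


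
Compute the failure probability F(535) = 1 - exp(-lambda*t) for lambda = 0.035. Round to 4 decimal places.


lambda = 0.035, t = 535
lambda * t = 18.725
exp(-18.725) = 0.0
F(t) = 1 - 0.0
F(t) = 1.0

1.0


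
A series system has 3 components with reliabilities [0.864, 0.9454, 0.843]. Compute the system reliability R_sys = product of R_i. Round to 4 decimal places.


Components: [0.864, 0.9454, 0.843]
After component 1 (R=0.864): product = 0.864
After component 2 (R=0.9454): product = 0.8168
After component 3 (R=0.843): product = 0.6886
R_sys = 0.6886

0.6886


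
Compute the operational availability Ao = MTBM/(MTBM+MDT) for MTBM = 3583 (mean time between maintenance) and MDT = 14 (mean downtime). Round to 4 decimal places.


MTBM = 3583
MDT = 14
MTBM + MDT = 3597
Ao = 3583 / 3597
Ao = 0.9961

0.9961


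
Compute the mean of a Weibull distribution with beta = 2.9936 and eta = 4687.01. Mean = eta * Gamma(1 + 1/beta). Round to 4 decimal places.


beta = 2.9936, eta = 4687.01
1/beta = 0.334
1 + 1/beta = 1.334
Gamma(1.334) = 0.8929
Mean = 4687.01 * 0.8929
Mean = 4185.0113

4185.0113


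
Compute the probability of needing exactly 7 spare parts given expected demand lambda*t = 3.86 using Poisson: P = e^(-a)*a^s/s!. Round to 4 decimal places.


a = 3.86, s = 7
e^(-a) = e^(-3.86) = 0.0211
a^s = 3.86^7 = 12767.6548
s! = 5040
P = 0.0211 * 12767.6548 / 5040
P = 0.0534

0.0534


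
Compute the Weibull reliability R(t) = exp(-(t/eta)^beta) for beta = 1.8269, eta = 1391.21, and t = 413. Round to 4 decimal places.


beta = 1.8269, eta = 1391.21, t = 413
t/eta = 413 / 1391.21 = 0.2969
(t/eta)^beta = 0.2969^1.8269 = 0.1087
R(t) = exp(-0.1087)
R(t) = 0.897

0.897


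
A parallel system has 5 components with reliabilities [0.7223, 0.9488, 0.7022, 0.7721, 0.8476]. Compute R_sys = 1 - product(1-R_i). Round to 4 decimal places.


Components: [0.7223, 0.9488, 0.7022, 0.7721, 0.8476]
(1 - 0.7223) = 0.2777, running product = 0.2777
(1 - 0.9488) = 0.0512, running product = 0.0142
(1 - 0.7022) = 0.2978, running product = 0.0042
(1 - 0.7721) = 0.2279, running product = 0.001
(1 - 0.8476) = 0.1524, running product = 0.0001
Product of (1-R_i) = 0.0001
R_sys = 1 - 0.0001 = 0.9999

0.9999


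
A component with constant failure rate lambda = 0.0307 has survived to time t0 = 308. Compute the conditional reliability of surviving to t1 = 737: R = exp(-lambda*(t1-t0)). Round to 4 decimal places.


lambda = 0.0307
t0 = 308, t1 = 737
t1 - t0 = 429
lambda * (t1-t0) = 0.0307 * 429 = 13.1703
R = exp(-13.1703)
R = 0.0

0.0


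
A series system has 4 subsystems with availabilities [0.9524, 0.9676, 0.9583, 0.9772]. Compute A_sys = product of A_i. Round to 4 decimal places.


Subsystems: [0.9524, 0.9676, 0.9583, 0.9772]
After subsystem 1 (A=0.9524): product = 0.9524
After subsystem 2 (A=0.9676): product = 0.9215
After subsystem 3 (A=0.9583): product = 0.8831
After subsystem 4 (A=0.9772): product = 0.863
A_sys = 0.863

0.863


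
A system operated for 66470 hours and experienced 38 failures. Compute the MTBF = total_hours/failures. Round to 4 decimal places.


total_hours = 66470
failures = 38
MTBF = 66470 / 38
MTBF = 1749.2105

1749.2105


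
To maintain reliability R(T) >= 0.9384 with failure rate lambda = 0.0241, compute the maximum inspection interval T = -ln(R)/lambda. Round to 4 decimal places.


R_target = 0.9384
lambda = 0.0241
-ln(0.9384) = 0.0636
T = 0.0636 / 0.0241
T = 2.6381

2.6381


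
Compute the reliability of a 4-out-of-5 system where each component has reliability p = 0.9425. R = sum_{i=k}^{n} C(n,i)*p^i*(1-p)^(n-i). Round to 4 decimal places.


k = 4, n = 5, p = 0.9425
i=4: C(5,4)=5 * 0.9425^4 * 0.0575^1 = 0.2269
i=5: C(5,5)=1 * 0.9425^5 * 0.0575^0 = 0.7437
R = sum of terms = 0.9706

0.9706


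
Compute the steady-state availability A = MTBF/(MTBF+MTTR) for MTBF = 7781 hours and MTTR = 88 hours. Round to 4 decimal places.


MTBF = 7781
MTTR = 88
MTBF + MTTR = 7869
A = 7781 / 7869
A = 0.9888

0.9888


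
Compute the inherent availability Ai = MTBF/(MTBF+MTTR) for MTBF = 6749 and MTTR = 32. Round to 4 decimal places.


MTBF = 6749
MTTR = 32
MTBF + MTTR = 6781
Ai = 6749 / 6781
Ai = 0.9953

0.9953


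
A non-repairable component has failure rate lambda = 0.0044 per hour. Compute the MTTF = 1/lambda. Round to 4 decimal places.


lambda = 0.0044
MTTF = 1 / 0.0044
MTTF = 227.2727

227.2727


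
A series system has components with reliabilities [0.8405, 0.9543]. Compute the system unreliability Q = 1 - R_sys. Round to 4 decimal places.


Components: [0.8405, 0.9543]
After component 1: product = 0.8405
After component 2: product = 0.8021
R_sys = 0.8021
Q = 1 - 0.8021 = 0.1979

0.1979


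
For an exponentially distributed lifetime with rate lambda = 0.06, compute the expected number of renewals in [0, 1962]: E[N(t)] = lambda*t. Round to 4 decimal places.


lambda = 0.06
t = 1962
E[N(t)] = lambda * t
E[N(t)] = 0.06 * 1962
E[N(t)] = 117.72

117.72


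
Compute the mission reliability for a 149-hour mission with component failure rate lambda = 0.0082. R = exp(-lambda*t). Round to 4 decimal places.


lambda = 0.0082
mission_time = 149
lambda * t = 0.0082 * 149 = 1.2218
R = exp(-1.2218)
R = 0.2947

0.2947


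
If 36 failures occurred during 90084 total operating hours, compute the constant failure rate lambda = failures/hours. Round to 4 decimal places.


failures = 36
total_hours = 90084
lambda = 36 / 90084
lambda = 0.0004

0.0004


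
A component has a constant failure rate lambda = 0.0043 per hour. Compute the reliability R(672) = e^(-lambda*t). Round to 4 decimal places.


lambda = 0.0043
t = 672
lambda * t = 2.8896
R(t) = e^(-2.8896)
R(t) = 0.0556

0.0556


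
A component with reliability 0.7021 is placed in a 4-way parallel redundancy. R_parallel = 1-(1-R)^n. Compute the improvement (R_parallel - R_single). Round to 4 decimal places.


R_single = 0.7021, n = 4
1 - R_single = 0.2979
(1 - R_single)^n = 0.2979^4 = 0.0079
R_parallel = 1 - 0.0079 = 0.9921
Improvement = 0.9921 - 0.7021
Improvement = 0.29

0.29


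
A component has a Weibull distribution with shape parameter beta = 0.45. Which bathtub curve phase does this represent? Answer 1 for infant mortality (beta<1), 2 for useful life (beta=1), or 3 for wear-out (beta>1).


beta = 0.45
Compare beta to 1:
beta < 1 => infant mortality (phase 1)
beta = 1 => useful life (phase 2)
beta > 1 => wear-out (phase 3)
Since beta = 0.45, this is infant mortality (decreasing failure rate)
Phase = 1

1


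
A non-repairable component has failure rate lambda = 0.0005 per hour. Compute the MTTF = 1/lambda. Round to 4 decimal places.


lambda = 0.0005
MTTF = 1 / 0.0005
MTTF = 2000.0

2000.0


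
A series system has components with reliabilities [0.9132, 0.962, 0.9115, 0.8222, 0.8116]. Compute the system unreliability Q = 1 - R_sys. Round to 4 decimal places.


Components: [0.9132, 0.962, 0.9115, 0.8222, 0.8116]
After component 1: product = 0.9132
After component 2: product = 0.8785
After component 3: product = 0.8008
After component 4: product = 0.6584
After component 5: product = 0.5343
R_sys = 0.5343
Q = 1 - 0.5343 = 0.4657

0.4657


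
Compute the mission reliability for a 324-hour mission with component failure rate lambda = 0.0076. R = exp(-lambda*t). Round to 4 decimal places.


lambda = 0.0076
mission_time = 324
lambda * t = 0.0076 * 324 = 2.4624
R = exp(-2.4624)
R = 0.0852

0.0852


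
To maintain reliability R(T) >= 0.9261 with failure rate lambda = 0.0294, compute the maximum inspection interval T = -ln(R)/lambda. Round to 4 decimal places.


R_target = 0.9261
lambda = 0.0294
-ln(0.9261) = 0.0768
T = 0.0768 / 0.0294
T = 2.6113

2.6113


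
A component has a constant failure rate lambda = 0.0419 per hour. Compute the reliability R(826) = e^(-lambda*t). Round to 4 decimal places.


lambda = 0.0419
t = 826
lambda * t = 34.6094
R(t) = e^(-34.6094)
R(t) = 0.0

0.0


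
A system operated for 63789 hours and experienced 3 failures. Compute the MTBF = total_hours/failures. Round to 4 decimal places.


total_hours = 63789
failures = 3
MTBF = 63789 / 3
MTBF = 21263.0

21263.0


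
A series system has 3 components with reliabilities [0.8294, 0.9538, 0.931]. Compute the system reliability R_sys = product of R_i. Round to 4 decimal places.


Components: [0.8294, 0.9538, 0.931]
After component 1 (R=0.8294): product = 0.8294
After component 2 (R=0.9538): product = 0.7911
After component 3 (R=0.931): product = 0.7365
R_sys = 0.7365

0.7365


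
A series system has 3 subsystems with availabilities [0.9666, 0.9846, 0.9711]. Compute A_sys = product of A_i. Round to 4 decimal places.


Subsystems: [0.9666, 0.9846, 0.9711]
After subsystem 1 (A=0.9666): product = 0.9666
After subsystem 2 (A=0.9846): product = 0.9517
After subsystem 3 (A=0.9711): product = 0.9242
A_sys = 0.9242

0.9242


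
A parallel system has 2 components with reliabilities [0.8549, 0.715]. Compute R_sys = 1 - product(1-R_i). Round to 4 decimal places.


Components: [0.8549, 0.715]
(1 - 0.8549) = 0.1451, running product = 0.1451
(1 - 0.715) = 0.285, running product = 0.0414
Product of (1-R_i) = 0.0414
R_sys = 1 - 0.0414 = 0.9586

0.9586


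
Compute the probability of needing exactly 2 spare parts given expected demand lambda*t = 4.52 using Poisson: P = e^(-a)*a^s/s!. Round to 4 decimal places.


a = 4.52, s = 2
e^(-a) = e^(-4.52) = 0.0109
a^s = 4.52^2 = 20.4304
s! = 2
P = 0.0109 * 20.4304 / 2
P = 0.1112

0.1112


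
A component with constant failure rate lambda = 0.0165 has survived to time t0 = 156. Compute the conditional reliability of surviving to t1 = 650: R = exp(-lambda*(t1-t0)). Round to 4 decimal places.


lambda = 0.0165
t0 = 156, t1 = 650
t1 - t0 = 494
lambda * (t1-t0) = 0.0165 * 494 = 8.151
R = exp(-8.151)
R = 0.0003

0.0003


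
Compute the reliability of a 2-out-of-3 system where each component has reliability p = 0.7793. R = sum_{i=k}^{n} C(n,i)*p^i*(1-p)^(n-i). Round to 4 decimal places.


k = 2, n = 3, p = 0.7793
i=2: C(3,2)=3 * 0.7793^2 * 0.2207^1 = 0.4021
i=3: C(3,3)=1 * 0.7793^3 * 0.2207^0 = 0.4733
R = sum of terms = 0.8754

0.8754


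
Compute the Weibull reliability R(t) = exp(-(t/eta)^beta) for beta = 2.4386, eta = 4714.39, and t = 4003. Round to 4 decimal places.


beta = 2.4386, eta = 4714.39, t = 4003
t/eta = 4003 / 4714.39 = 0.8491
(t/eta)^beta = 0.8491^2.4386 = 0.6711
R(t) = exp(-0.6711)
R(t) = 0.5112

0.5112


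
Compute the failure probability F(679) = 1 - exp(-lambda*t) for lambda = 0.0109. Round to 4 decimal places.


lambda = 0.0109, t = 679
lambda * t = 7.4011
exp(-7.4011) = 0.0006
F(t) = 1 - 0.0006
F(t) = 0.9994

0.9994


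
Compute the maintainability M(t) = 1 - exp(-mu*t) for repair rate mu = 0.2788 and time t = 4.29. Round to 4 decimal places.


mu = 0.2788, t = 4.29
mu * t = 0.2788 * 4.29 = 1.1961
exp(-1.1961) = 0.3024
M(t) = 1 - 0.3024
M(t) = 0.6976

0.6976


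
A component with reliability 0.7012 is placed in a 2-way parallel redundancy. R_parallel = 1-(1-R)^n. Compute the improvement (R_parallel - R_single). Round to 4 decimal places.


R_single = 0.7012, n = 2
1 - R_single = 0.2988
(1 - R_single)^n = 0.2988^2 = 0.0893
R_parallel = 1 - 0.0893 = 0.9107
Improvement = 0.9107 - 0.7012
Improvement = 0.2095

0.2095


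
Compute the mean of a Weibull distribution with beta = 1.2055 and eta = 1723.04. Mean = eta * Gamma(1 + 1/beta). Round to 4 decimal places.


beta = 1.2055, eta = 1723.04
1/beta = 0.8295
1 + 1/beta = 1.8295
Gamma(1.8295) = 0.9396
Mean = 1723.04 * 0.9396
Mean = 1618.8914

1618.8914


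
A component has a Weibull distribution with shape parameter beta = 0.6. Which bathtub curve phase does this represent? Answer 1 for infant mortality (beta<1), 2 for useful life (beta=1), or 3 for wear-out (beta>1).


beta = 0.6
Compare beta to 1:
beta < 1 => infant mortality (phase 1)
beta = 1 => useful life (phase 2)
beta > 1 => wear-out (phase 3)
Since beta = 0.6, this is infant mortality (decreasing failure rate)
Phase = 1

1


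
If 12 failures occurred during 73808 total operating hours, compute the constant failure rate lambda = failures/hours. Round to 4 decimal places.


failures = 12
total_hours = 73808
lambda = 12 / 73808
lambda = 0.0002

0.0002


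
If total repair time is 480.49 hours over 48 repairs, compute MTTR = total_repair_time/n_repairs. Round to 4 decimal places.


total_repair_time = 480.49
n_repairs = 48
MTTR = 480.49 / 48
MTTR = 10.0102

10.0102


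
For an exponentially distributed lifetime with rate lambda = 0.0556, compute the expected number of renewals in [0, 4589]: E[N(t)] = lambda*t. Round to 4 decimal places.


lambda = 0.0556
t = 4589
E[N(t)] = lambda * t
E[N(t)] = 0.0556 * 4589
E[N(t)] = 255.1484

255.1484


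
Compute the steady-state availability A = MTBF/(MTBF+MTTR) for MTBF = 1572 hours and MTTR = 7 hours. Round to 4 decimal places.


MTBF = 1572
MTTR = 7
MTBF + MTTR = 1579
A = 1572 / 1579
A = 0.9956

0.9956


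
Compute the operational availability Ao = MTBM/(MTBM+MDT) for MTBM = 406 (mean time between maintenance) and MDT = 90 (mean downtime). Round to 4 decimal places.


MTBM = 406
MDT = 90
MTBM + MDT = 496
Ao = 406 / 496
Ao = 0.8185

0.8185


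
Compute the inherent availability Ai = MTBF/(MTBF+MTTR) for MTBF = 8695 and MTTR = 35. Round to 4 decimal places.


MTBF = 8695
MTTR = 35
MTBF + MTTR = 8730
Ai = 8695 / 8730
Ai = 0.996

0.996


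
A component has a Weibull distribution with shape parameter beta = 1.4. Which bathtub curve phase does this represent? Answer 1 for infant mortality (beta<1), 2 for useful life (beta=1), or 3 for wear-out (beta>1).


beta = 1.4
Compare beta to 1:
beta < 1 => infant mortality (phase 1)
beta = 1 => useful life (phase 2)
beta > 1 => wear-out (phase 3)
Since beta = 1.4, this is wear-out (increasing failure rate)
Phase = 3

3


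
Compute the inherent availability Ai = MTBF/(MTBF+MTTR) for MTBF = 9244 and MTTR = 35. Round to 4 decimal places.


MTBF = 9244
MTTR = 35
MTBF + MTTR = 9279
Ai = 9244 / 9279
Ai = 0.9962

0.9962


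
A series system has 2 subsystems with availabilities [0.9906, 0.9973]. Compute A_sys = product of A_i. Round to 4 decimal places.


Subsystems: [0.9906, 0.9973]
After subsystem 1 (A=0.9906): product = 0.9906
After subsystem 2 (A=0.9973): product = 0.9879
A_sys = 0.9879

0.9879


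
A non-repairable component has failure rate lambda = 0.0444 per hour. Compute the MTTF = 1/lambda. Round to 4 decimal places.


lambda = 0.0444
MTTF = 1 / 0.0444
MTTF = 22.5225

22.5225


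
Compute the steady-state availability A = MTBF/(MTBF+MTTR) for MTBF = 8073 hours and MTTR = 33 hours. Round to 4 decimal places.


MTBF = 8073
MTTR = 33
MTBF + MTTR = 8106
A = 8073 / 8106
A = 0.9959

0.9959


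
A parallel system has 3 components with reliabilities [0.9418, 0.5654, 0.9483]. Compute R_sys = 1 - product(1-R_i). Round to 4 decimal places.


Components: [0.9418, 0.5654, 0.9483]
(1 - 0.9418) = 0.0582, running product = 0.0582
(1 - 0.5654) = 0.4346, running product = 0.0253
(1 - 0.9483) = 0.0517, running product = 0.0013
Product of (1-R_i) = 0.0013
R_sys = 1 - 0.0013 = 0.9987

0.9987


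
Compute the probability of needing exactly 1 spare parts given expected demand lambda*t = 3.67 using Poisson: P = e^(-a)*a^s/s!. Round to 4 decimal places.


a = 3.67, s = 1
e^(-a) = e^(-3.67) = 0.0255
a^s = 3.67^1 = 3.67
s! = 1
P = 0.0255 * 3.67 / 1
P = 0.0935

0.0935


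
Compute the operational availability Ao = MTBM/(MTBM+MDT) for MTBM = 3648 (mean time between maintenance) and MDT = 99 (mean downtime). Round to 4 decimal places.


MTBM = 3648
MDT = 99
MTBM + MDT = 3747
Ao = 3648 / 3747
Ao = 0.9736

0.9736


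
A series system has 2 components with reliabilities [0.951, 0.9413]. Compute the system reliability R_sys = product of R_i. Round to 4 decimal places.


Components: [0.951, 0.9413]
After component 1 (R=0.951): product = 0.951
After component 2 (R=0.9413): product = 0.8952
R_sys = 0.8952

0.8952


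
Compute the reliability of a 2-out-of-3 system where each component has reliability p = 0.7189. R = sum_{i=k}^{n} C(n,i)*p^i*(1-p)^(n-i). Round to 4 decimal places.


k = 2, n = 3, p = 0.7189
i=2: C(3,2)=3 * 0.7189^2 * 0.2811^1 = 0.4358
i=3: C(3,3)=1 * 0.7189^3 * 0.2811^0 = 0.3715
R = sum of terms = 0.8074

0.8074


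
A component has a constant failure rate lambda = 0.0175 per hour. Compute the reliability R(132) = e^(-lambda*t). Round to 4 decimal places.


lambda = 0.0175
t = 132
lambda * t = 2.31
R(t) = e^(-2.31)
R(t) = 0.0993

0.0993


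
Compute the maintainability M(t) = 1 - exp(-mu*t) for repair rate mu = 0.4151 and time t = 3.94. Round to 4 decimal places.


mu = 0.4151, t = 3.94
mu * t = 0.4151 * 3.94 = 1.6355
exp(-1.6355) = 0.1949
M(t) = 1 - 0.1949
M(t) = 0.8051

0.8051


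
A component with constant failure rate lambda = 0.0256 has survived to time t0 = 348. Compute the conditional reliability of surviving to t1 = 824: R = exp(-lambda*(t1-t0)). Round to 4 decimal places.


lambda = 0.0256
t0 = 348, t1 = 824
t1 - t0 = 476
lambda * (t1-t0) = 0.0256 * 476 = 12.1856
R = exp(-12.1856)
R = 0.0

0.0


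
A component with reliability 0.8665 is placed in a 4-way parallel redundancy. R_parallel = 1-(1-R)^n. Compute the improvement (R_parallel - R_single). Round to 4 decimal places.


R_single = 0.8665, n = 4
1 - R_single = 0.1335
(1 - R_single)^n = 0.1335^4 = 0.0003
R_parallel = 1 - 0.0003 = 0.9997
Improvement = 0.9997 - 0.8665
Improvement = 0.1332

0.1332
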